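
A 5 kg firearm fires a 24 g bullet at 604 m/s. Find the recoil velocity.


v_recoil = m_p * v_p / m_gun = 0.024 * 604 / 5 = 2.899 m/s

2.899 m/s


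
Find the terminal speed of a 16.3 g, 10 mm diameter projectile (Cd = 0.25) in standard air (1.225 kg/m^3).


A = pi*(d/2)^2 = pi*(10/2000)^2 = 7.85398e-05 m^2
vt = sqrt(2mg/(Cd*rho*A)) = sqrt(2*0.0163*9.81/(0.25 * 1.225 * 7.85398e-05)) = 115.3 m/s

115.3 m/s


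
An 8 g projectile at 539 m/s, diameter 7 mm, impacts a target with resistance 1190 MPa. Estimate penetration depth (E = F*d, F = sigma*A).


A = pi*(d/2)^2 = pi*(7/2)^2 = 38.4845 mm^2
E = 0.5*m*v^2 = 0.5*0.008*539^2 = 1162.08 J
depth = E/(sigma*A) = 1162.08 J / (1190 MPa * 38.4845 mm^2) = 1162.08/(1190 * 38.4845) m = 0.0253749 m ≈ 25.37 mm

25.37 mm


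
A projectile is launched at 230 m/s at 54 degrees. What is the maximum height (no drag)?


H = (v0*sin(theta))^2 / (2g) = (230*sin(54°))^2 / (2*9.81) = 1765 m

1765 m


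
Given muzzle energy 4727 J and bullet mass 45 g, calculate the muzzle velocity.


v = sqrt(2*E/m) = sqrt(2*4727/0.045) = 458.4 m/s

458.4 m/s


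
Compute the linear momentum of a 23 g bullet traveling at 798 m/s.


p = m*v = 0.023*798 = 18.35 kg·m/s

18.35 kg·m/s


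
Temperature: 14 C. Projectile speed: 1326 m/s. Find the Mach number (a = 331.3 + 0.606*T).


a = 331.3 + 0.606*(14) = 339.784 m/s
M = v/a = 1326/339.784 = 3.902

3.902


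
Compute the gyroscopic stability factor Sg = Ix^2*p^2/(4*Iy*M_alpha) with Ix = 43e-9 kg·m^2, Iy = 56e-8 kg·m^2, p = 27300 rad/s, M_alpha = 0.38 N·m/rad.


Sg = Ix^2 * p^2 / (4 * Iy * M_alpha) = (43e-9)^2 * 27300^2 / (4 * 56e-8 * 0.38) = 1.619

1.619


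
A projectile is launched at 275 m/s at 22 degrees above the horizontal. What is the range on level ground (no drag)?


R = v0^2 * sin(2*theta) / g = 275^2 * sin(2*22°) / 9.81 = 5355 m

5355 m


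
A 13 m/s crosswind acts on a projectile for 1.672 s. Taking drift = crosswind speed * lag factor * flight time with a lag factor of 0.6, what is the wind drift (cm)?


drift = v_wind * lag * t = 13 * 0.6 * 1.672 = 13.0416 m ≈ 1304 cm

1304 cm


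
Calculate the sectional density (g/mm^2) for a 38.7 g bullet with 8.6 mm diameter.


SD = m/d^2 = 38.7/8.6^2 = 0.5233 g/mm^2

0.5233 g/mm^2


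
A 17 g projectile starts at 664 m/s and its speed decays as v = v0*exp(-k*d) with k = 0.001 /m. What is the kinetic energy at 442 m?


v = v0*exp(-k*d) = 664*exp(-0.001*442) = 426.786 m/s
E = 0.5*m*v^2 = 0.5*0.017*426.786^2 = 1548 J

1548 J


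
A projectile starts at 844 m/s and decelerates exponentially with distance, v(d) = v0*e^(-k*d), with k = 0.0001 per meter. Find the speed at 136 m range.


v = v0*exp(-k*d) = 844*exp(-0.0001*136) = 832.6 m/s

832.6 m/s


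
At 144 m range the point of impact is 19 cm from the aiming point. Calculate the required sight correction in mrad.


1 mrad subtends 1 cm per 10 m of range, so adj = error_cm / (dist_m / 10) = 19 / (144/10) = 1.319 mrad

1.319 mrad


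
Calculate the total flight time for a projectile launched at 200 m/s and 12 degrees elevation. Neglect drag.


T = 2*v0*sin(theta)/g = 2*200*sin(12°)/9.81 = 8.478 s

8.478 s


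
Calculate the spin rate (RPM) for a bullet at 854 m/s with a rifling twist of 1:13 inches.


twist_m = 13*0.0254 = 0.3302 m
spin = v/twist = 854/0.3302 = 2586.311 rev/s
RPM = spin*60 = 2586.311*60 ≈ 155179 RPM

155179 RPM


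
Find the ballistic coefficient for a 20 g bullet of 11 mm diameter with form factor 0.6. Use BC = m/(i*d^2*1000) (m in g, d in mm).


BC = m/(i*d^2*1000) = 20/(0.6 * 11^2 * 1000) = 0.0002755

0.0002755


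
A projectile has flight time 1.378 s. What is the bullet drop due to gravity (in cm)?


drop = 0.5*g*t^2 = 0.5*9.81*1.378^2 = 9.31403 m ≈ 931.4 cm

931.4 cm


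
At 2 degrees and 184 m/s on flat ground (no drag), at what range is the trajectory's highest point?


R = v0^2*sin(2*theta)/g = 184^2*sin(2*2°)/9.81 = 240.742 m
apex_dist = R/2 = 240.742/2 = 120.4 m

120.4 m


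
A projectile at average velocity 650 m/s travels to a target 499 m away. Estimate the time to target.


t = d/v = 499/650 = 0.7677 s

0.7677 s


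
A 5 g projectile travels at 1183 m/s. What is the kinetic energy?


E = 0.5*m*v^2 = 0.5*0.005*1183^2 = 3499 J

3499 J


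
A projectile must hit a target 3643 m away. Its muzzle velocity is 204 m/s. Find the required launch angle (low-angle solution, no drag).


sin(2*theta) = R*g/v0^2 = 3643*9.81/204^2 = 0.858752, theta = arcsin(0.858752)/2 = 29.59°

29.59 degrees


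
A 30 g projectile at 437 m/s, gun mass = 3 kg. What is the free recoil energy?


v_r = m_p*v_p/m_gun = 0.03*437/3 = 4.37 m/s, E_r = 0.5*m_gun*v_r^2 = 0.5*3*4.37^2 = 28.65 J

28.65 J


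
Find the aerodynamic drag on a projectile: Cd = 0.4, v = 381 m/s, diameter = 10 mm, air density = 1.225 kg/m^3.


A = pi*(d/2)^2 = pi*(10/2000)^2 = 7.85398e-05 m^2
Fd = 0.5*Cd*rho*A*v^2 = 0.5*0.4*1.225*7.85398e-05*381^2 = 2.793 N

2.793 N


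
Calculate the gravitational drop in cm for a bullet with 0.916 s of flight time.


drop = 0.5*g*t^2 = 0.5*9.81*0.916^2 = 4.11557 m ≈ 411.6 cm

411.6 cm


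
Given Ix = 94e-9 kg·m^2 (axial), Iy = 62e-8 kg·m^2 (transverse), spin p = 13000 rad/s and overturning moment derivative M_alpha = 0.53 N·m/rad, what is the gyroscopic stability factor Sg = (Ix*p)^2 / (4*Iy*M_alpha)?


Sg = Ix^2 * p^2 / (4 * Iy * M_alpha) = (94e-9)^2 * 13000^2 / (4 * 62e-8 * 0.53) = 1.136

1.136


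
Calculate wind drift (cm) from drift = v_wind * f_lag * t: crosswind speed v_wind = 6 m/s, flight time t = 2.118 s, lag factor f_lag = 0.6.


drift = v_wind * lag * t = 6 * 0.6 * 2.118 = 7.6248 m ≈ 762.5 cm

762.5 cm


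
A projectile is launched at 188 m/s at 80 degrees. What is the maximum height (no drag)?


H = (v0*sin(theta))^2 / (2g) = (188*sin(80°))^2 / (2*9.81) = 1747 m

1747 m


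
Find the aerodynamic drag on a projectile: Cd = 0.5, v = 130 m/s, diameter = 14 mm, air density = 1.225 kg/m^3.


A = pi*(d/2)^2 = pi*(14/2000)^2 = 1.53938e-04 m^2
Fd = 0.5*Cd*rho*A*v^2 = 0.5*0.5*1.225*1.53938e-04*130^2 = 0.7967 N

0.7967 N


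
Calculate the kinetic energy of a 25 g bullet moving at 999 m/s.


E = 0.5*m*v^2 = 0.5*0.025*999^2 = 12475 J

12475 J


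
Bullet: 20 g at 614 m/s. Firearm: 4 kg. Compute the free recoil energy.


v_r = m_p*v_p/m_gun = 0.02*614/4 = 3.07 m/s, E_r = 0.5*m_gun*v_r^2 = 0.5*4*3.07^2 = 18.85 J

18.85 J


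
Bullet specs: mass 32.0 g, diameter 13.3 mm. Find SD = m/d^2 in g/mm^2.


SD = m/d^2 = 32.0/13.3^2 = 0.1809 g/mm^2

0.1809 g/mm^2


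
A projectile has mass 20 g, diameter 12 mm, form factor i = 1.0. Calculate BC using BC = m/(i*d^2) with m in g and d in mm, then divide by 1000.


BC = m/(i*d^2*1000) = 20/(1.0 * 12^2 * 1000) = 0.0001389

0.0001389


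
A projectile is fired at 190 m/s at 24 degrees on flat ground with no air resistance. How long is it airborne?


T = 2*v0*sin(theta)/g = 2*190*sin(24°)/9.81 = 15.76 s

15.76 s


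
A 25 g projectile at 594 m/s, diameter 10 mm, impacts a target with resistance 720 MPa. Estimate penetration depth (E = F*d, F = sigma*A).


A = pi*(d/2)^2 = pi*(10/2)^2 = 78.5398 mm^2
E = 0.5*m*v^2 = 0.5*0.025*594^2 = 4410.45 J
depth = E/(sigma*A) = 4410.45 J / (720 MPa * 78.5398 mm^2) = 4410.45/(720 * 78.5398) m = 0.0779939 m ≈ 77.99 mm

77.99 mm


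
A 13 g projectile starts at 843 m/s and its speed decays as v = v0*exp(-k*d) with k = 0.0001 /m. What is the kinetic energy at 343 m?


v = v0*exp(-k*d) = 843*exp(-0.0001*343) = 814.575 m/s
E = 0.5*m*v^2 = 0.5*0.013*814.575^2 = 4313 J

4313 J


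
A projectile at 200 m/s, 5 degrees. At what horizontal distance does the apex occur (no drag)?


R = v0^2*sin(2*theta)/g = 200^2*sin(2*5°)/9.81 = 708.046 m
apex_dist = R/2 = 708.046/2 = 354 m

354 m


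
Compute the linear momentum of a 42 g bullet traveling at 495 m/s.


p = m*v = 0.042*495 = 20.79 kg·m/s

20.79 kg·m/s


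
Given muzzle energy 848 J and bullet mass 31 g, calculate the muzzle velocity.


v = sqrt(2*E/m) = sqrt(2*848/0.031) = 233.9 m/s

233.9 m/s


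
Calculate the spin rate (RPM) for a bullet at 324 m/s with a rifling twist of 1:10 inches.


twist_m = 10*0.0254 = 0.254 m
spin = v/twist = 324/0.254 = 1275.591 rev/s
RPM = spin*60 = 1275.591*60 ≈ 76535 RPM

76535 RPM


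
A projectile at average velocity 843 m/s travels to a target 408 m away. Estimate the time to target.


t = d/v = 408/843 = 0.484 s

0.484 s


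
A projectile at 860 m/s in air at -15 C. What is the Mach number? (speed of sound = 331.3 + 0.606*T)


a = 331.3 + 0.606*(-15) = 322.21 m/s
M = v/a = 860/322.21 = 2.669

2.669


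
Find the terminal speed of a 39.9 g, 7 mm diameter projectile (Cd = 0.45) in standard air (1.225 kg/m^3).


A = pi*(d/2)^2 = pi*(7/2000)^2 = 3.84845e-05 m^2
vt = sqrt(2mg/(Cd*rho*A)) = sqrt(2*0.0399*9.81/(0.45 * 1.225 * 3.84845e-05)) = 192.1 m/s

192.1 m/s


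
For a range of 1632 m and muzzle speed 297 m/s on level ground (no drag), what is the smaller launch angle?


sin(2*theta) = R*g/v0^2 = 1632*9.81/297^2 = 0.1815, theta = arcsin(0.1815)/2 = 5.229°

5.229 degrees


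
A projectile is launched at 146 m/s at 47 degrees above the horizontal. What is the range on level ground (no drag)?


R = v0^2 * sin(2*theta) / g = 146^2 * sin(2*47°) / 9.81 = 2168 m

2168 m


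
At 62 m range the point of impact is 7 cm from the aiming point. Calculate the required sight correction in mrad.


1 mrad subtends 1 cm per 10 m of range, so adj = error_cm / (dist_m / 10) = 7 / (62/10) = 1.129 mrad

1.129 mrad


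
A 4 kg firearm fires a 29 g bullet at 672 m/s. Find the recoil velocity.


v_recoil = m_p * v_p / m_gun = 0.029 * 672 / 4 = 4.872 m/s

4.872 m/s


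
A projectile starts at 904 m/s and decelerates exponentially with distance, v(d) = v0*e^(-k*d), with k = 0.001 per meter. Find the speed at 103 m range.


v = v0*exp(-k*d) = 904*exp(-0.001*103) = 815.5 m/s

815.5 m/s


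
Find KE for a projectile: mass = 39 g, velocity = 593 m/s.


E = 0.5*m*v^2 = 0.5*0.039*593^2 = 6857 J

6857 J


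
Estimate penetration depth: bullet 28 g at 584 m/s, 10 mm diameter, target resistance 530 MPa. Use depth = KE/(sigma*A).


A = pi*(d/2)^2 = pi*(10/2)^2 = 78.5398 mm^2
E = 0.5*m*v^2 = 0.5*0.028*584^2 = 4774.78 J
depth = E/(sigma*A) = 4774.78 J / (530 MPa * 78.5398 mm^2) = 4774.78/(530 * 78.5398) m = 0.114706 m ≈ 114.7 mm

114.7 mm


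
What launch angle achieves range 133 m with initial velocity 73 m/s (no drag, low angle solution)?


sin(2*theta) = R*g/v0^2 = 133*9.81/73^2 = 0.244836, theta = arcsin(0.244836)/2 = 7.086°

7.086 degrees


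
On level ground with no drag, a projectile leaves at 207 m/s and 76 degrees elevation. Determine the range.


R = v0^2 * sin(2*theta) / g = 207^2 * sin(2*76°) / 9.81 = 2051 m

2051 m


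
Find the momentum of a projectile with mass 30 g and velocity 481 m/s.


p = m*v = 0.03*481 = 14.43 kg·m/s

14.43 kg·m/s


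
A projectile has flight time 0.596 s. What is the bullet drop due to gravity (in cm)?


drop = 0.5*g*t^2 = 0.5*9.81*0.596^2 = 1.74233 m ≈ 174.2 cm

174.2 cm


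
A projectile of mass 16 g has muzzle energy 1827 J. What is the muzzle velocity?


v = sqrt(2*E/m) = sqrt(2*1827/0.016) = 477.9 m/s

477.9 m/s


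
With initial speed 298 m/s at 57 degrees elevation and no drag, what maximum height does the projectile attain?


H = (v0*sin(theta))^2 / (2g) = (298*sin(57°))^2 / (2*9.81) = 3184 m

3184 m


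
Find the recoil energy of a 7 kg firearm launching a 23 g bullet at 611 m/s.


v_r = m_p*v_p/m_gun = 0.023*611/7 = 2.00757 m/s, E_r = 0.5*m_gun*v_r^2 = 0.5*7*2.00757^2 = 14.11 J

14.11 J


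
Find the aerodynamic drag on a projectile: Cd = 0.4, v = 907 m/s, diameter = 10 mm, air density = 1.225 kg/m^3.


A = pi*(d/2)^2 = pi*(10/2000)^2 = 7.85398e-05 m^2
Fd = 0.5*Cd*rho*A*v^2 = 0.5*0.4*1.225*7.85398e-05*907^2 = 15.83 N

15.83 N


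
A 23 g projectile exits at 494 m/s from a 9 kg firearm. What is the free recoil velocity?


v_recoil = m_p * v_p / m_gun = 0.023 * 494 / 9 = 1.262 m/s

1.262 m/s


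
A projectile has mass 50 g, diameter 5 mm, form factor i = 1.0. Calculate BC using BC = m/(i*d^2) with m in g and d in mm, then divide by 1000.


BC = m/(i*d^2*1000) = 50/(1.0 * 5^2 * 1000) = 0.002

0.002


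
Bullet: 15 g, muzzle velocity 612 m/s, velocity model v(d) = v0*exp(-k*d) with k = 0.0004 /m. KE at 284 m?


v = v0*exp(-k*d) = 612*exp(-0.0004*284) = 546.28 m/s
E = 0.5*m*v^2 = 0.5*0.015*546.28^2 = 2238 J

2238 J


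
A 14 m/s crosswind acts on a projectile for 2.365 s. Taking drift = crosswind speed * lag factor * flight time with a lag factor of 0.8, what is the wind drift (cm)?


drift = v_wind * lag * t = 14 * 0.8 * 2.365 = 26.488 m ≈ 2649 cm

2649 cm


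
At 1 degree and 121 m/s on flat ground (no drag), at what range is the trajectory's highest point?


R = v0^2*sin(2*theta)/g = 121^2*sin(2*1°)/9.81 = 52.086 m
apex_dist = R/2 = 52.086/2 = 26.04 m

26.04 m


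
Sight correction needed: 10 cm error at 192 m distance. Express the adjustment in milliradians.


1 mrad subtends 1 cm per 10 m of range, so adj = error_cm / (dist_m / 10) = 10 / (192/10) = 0.5208 mrad

0.5208 mrad


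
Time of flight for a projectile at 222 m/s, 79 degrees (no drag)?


T = 2*v0*sin(theta)/g = 2*222*sin(79°)/9.81 = 44.43 s

44.43 s


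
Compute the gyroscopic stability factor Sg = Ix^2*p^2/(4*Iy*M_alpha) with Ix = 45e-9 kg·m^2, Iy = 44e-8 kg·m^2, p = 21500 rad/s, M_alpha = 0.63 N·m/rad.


Sg = Ix^2 * p^2 / (4 * Iy * M_alpha) = (45e-9)^2 * 21500^2 / (4 * 44e-8 * 0.63) = 0.8442

0.8442


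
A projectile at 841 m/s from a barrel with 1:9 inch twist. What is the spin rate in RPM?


twist_m = 9*0.0254 = 0.2286 m
spin = v/twist = 841/0.2286 = 3678.915 rev/s
RPM = spin*60 = 3678.915*60 ≈ 220735 RPM

220735 RPM


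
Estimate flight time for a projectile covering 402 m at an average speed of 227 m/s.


t = d/v = 402/227 = 1.771 s

1.771 s


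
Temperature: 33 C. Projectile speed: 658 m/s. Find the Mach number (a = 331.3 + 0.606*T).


a = 331.3 + 0.606*(33) = 351.298 m/s
M = v/a = 658/351.298 = 1.873

1.873


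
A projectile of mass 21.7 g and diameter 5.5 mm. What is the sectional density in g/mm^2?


SD = m/d^2 = 21.7/5.5^2 = 0.7174 g/mm^2

0.7174 g/mm^2


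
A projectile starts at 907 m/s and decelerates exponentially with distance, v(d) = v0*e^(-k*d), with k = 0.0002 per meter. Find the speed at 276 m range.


v = v0*exp(-k*d) = 907*exp(-0.0002*276) = 858.3 m/s

858.3 m/s


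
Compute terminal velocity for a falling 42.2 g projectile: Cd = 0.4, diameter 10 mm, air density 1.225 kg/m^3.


A = pi*(d/2)^2 = pi*(10/2000)^2 = 7.85398e-05 m^2
vt = sqrt(2mg/(Cd*rho*A)) = sqrt(2*0.0422*9.81/(0.4 * 1.225 * 7.85398e-05)) = 146.7 m/s

146.7 m/s


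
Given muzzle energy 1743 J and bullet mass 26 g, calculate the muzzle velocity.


v = sqrt(2*E/m) = sqrt(2*1743/0.026) = 366.2 m/s

366.2 m/s


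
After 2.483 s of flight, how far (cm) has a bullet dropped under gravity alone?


drop = 0.5*g*t^2 = 0.5*9.81*2.483^2 = 30.2407 m ≈ 3024 cm

3024 cm


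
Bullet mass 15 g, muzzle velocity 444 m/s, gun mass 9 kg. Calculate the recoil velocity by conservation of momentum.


v_recoil = m_p * v_p / m_gun = 0.015 * 444 / 9 = 0.74 m/s

0.74 m/s


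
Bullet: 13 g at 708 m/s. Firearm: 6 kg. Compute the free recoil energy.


v_r = m_p*v_p/m_gun = 0.013*708/6 = 1.534 m/s, E_r = 0.5*m_gun*v_r^2 = 0.5*6*1.534^2 = 7.059 J

7.059 J


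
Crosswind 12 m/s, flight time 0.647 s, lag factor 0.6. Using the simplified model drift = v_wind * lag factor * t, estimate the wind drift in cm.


drift = v_wind * lag * t = 12 * 0.6 * 0.647 = 4.6584 m ≈ 465.8 cm

465.8 cm


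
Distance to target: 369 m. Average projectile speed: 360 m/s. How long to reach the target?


t = d/v = 369/360 = 1.025 s

1.025 s


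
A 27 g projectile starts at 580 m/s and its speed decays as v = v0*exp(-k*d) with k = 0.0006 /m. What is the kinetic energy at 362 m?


v = v0*exp(-k*d) = 580*exp(-0.0006*362) = 466.766 m/s
E = 0.5*m*v^2 = 0.5*0.027*466.766^2 = 2941 J

2941 J


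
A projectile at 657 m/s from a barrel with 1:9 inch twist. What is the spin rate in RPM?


twist_m = 9*0.0254 = 0.2286 m
spin = v/twist = 657/0.2286 = 2874.016 rev/s
RPM = spin*60 = 2874.016*60 ≈ 172441 RPM

172441 RPM


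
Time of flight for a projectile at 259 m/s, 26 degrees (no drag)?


T = 2*v0*sin(theta)/g = 2*259*sin(26°)/9.81 = 23.15 s

23.15 s


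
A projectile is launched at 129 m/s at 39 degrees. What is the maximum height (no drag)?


H = (v0*sin(theta))^2 / (2g) = (129*sin(39°))^2 / (2*9.81) = 335.9 m

335.9 m


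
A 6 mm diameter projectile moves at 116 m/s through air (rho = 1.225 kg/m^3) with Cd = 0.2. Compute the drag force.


A = pi*(d/2)^2 = pi*(6/2000)^2 = 2.82743e-05 m^2
Fd = 0.5*Cd*rho*A*v^2 = 0.5*0.2*1.225*2.82743e-05*116^2 = 0.04661 N

0.04661 N


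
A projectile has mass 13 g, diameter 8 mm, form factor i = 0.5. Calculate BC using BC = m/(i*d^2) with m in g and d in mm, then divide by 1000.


BC = m/(i*d^2*1000) = 13/(0.5 * 8^2 * 1000) = 0.0004062

0.0004062


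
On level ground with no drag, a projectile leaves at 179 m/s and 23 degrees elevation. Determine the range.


R = v0^2 * sin(2*theta) / g = 179^2 * sin(2*23°) / 9.81 = 2349 m

2349 m


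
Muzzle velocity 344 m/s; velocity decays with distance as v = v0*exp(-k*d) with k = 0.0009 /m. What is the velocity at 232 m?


v = v0*exp(-k*d) = 344*exp(-0.0009*232) = 279.2 m/s

279.2 m/s


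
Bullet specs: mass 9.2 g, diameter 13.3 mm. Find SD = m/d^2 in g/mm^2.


SD = m/d^2 = 9.2/13.3^2 = 0.05201 g/mm^2

0.05201 g/mm^2


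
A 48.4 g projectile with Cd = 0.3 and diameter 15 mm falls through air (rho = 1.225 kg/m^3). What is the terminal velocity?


A = pi*(d/2)^2 = pi*(15/2000)^2 = 1.76715e-04 m^2
vt = sqrt(2mg/(Cd*rho*A)) = sqrt(2*0.0484*9.81/(0.3 * 1.225 * 1.76715e-04)) = 120.9 m/s

120.9 m/s


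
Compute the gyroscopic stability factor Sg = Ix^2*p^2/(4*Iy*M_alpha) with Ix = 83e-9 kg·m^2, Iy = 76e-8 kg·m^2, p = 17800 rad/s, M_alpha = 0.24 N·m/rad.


Sg = Ix^2 * p^2 / (4 * Iy * M_alpha) = (83e-9)^2 * 17800^2 / (4 * 76e-8 * 0.24) = 2.992

2.992


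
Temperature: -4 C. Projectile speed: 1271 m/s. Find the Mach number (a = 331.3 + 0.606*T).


a = 331.3 + 0.606*(-4) = 328.876 m/s
M = v/a = 1271/328.876 = 3.865

3.865


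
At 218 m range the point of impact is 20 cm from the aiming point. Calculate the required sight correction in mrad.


1 mrad subtends 1 cm per 10 m of range, so adj = error_cm / (dist_m / 10) = 20 / (218/10) = 0.9174 mrad

0.9174 mrad


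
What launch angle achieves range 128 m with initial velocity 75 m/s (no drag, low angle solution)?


sin(2*theta) = R*g/v0^2 = 128*9.81/75^2 = 0.223232, theta = arcsin(0.223232)/2 = 6.449°

6.449 degrees


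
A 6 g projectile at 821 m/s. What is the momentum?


p = m*v = 0.006*821 = 4.926 kg·m/s

4.926 kg·m/s


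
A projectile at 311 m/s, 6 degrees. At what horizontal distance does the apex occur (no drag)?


R = v0^2*sin(2*theta)/g = 311^2*sin(2*6°)/9.81 = 2049.89 m
apex_dist = R/2 = 2049.89/2 = 1025 m

1025 m


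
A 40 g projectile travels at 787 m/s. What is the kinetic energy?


E = 0.5*m*v^2 = 0.5*0.04*787^2 = 12387 J

12387 J


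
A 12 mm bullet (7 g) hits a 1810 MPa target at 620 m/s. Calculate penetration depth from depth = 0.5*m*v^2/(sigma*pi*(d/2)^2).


A = pi*(d/2)^2 = pi*(12/2)^2 = 113.097 mm^2
E = 0.5*m*v^2 = 0.5*0.007*620^2 = 1345.4 J
depth = E/(sigma*A) = 1345.4 J / (1810 MPa * 113.097 mm^2) = 1345.4/(1810 * 113.097) m = 0.00657235 m ≈ 6.572 mm

6.572 mm


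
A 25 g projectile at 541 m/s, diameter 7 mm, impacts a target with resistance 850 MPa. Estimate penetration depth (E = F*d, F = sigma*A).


A = pi*(d/2)^2 = pi*(7/2)^2 = 38.4845 mm^2
E = 0.5*m*v^2 = 0.5*0.025*541^2 = 3658.51 J
depth = E/(sigma*A) = 3658.51 J / (850 MPa * 38.4845 mm^2) = 3658.51/(850 * 38.4845) m = 0.111841 m ≈ 111.8 mm

111.8 mm


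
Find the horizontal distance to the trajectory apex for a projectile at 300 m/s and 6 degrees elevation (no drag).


R = v0^2*sin(2*theta)/g = 300^2*sin(2*6°)/9.81 = 1907.45 m
apex_dist = R/2 = 1907.45/2 = 953.7 m

953.7 m


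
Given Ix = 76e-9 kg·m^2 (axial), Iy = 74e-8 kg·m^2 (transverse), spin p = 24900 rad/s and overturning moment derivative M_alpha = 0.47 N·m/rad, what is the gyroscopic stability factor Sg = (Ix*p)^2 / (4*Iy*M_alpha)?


Sg = Ix^2 * p^2 / (4 * Iy * M_alpha) = (76e-9)^2 * 24900^2 / (4 * 74e-8 * 0.47) = 2.574

2.574


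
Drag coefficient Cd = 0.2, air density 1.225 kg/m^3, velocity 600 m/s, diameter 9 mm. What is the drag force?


A = pi*(d/2)^2 = pi*(9/2000)^2 = 6.36173e-05 m^2
Fd = 0.5*Cd*rho*A*v^2 = 0.5*0.2*1.225*6.36173e-05*600^2 = 2.806 N

2.806 N


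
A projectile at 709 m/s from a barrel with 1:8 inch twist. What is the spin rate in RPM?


twist_m = 8*0.0254 = 0.2032 m
spin = v/twist = 709/0.2032 = 3489.173 rev/s
RPM = spin*60 = 3489.173*60 ≈ 209350 RPM

209350 RPM


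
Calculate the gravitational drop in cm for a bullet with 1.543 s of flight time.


drop = 0.5*g*t^2 = 0.5*9.81*1.543^2 = 11.6781 m ≈ 1168 cm

1168 cm


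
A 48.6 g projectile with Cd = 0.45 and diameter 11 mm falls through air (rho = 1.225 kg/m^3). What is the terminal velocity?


A = pi*(d/2)^2 = pi*(11/2000)^2 = 9.50332e-05 m^2
vt = sqrt(2mg/(Cd*rho*A)) = sqrt(2*0.0486*9.81/(0.45 * 1.225 * 9.50332e-05)) = 134.9 m/s

134.9 m/s


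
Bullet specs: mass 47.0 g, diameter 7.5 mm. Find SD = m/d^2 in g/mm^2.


SD = m/d^2 = 47.0/7.5^2 = 0.8356 g/mm^2

0.8356 g/mm^2


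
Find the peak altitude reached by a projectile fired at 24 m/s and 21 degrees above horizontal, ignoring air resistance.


H = (v0*sin(theta))^2 / (2g) = (24*sin(21°))^2 / (2*9.81) = 3.77 m

3.77 m


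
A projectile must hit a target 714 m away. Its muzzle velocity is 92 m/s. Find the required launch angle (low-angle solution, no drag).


sin(2*theta) = R*g/v0^2 = 714*9.81/92^2 = 0.827545, theta = arcsin(0.827545)/2 = 27.92°

27.92 degrees


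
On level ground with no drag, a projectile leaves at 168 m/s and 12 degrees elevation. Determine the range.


R = v0^2 * sin(2*theta) / g = 168^2 * sin(2*12°) / 9.81 = 1170 m

1170 m


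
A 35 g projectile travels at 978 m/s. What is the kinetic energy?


E = 0.5*m*v^2 = 0.5*0.035*978^2 = 16738 J

16738 J


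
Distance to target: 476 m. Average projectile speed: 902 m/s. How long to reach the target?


t = d/v = 476/902 = 0.5277 s

0.5277 s


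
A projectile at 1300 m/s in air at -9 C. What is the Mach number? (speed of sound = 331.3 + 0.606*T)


a = 331.3 + 0.606*(-9) = 325.846 m/s
M = v/a = 1300/325.846 = 3.99

3.99


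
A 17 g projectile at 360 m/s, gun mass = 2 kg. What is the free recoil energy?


v_r = m_p*v_p/m_gun = 0.017*360/2 = 3.06 m/s, E_r = 0.5*m_gun*v_r^2 = 0.5*2*3.06^2 = 9.364 J

9.364 J


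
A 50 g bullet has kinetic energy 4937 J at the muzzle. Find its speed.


v = sqrt(2*E/m) = sqrt(2*4937/0.05) = 444.4 m/s

444.4 m/s


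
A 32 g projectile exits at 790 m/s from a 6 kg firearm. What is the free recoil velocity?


v_recoil = m_p * v_p / m_gun = 0.032 * 790 / 6 = 4.213 m/s

4.213 m/s


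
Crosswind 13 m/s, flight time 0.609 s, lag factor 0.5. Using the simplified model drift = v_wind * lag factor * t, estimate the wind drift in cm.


drift = v_wind * lag * t = 13 * 0.5 * 0.609 = 3.9585 m ≈ 395.8 cm

395.8 cm


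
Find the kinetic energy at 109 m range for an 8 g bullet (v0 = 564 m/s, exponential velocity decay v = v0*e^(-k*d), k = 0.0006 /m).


v = v0*exp(-k*d) = 564*exp(-0.0006*109) = 528.295 m/s
E = 0.5*m*v^2 = 0.5*0.008*528.295^2 = 1116 J

1116 J


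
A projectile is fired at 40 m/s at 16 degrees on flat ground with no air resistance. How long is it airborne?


T = 2*v0*sin(theta)/g = 2*40*sin(16°)/9.81 = 2.248 s

2.248 s


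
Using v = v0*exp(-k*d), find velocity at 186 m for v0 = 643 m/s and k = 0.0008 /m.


v = v0*exp(-k*d) = 643*exp(-0.0008*186) = 554.1 m/s

554.1 m/s


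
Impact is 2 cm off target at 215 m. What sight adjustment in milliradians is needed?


1 mrad subtends 1 cm per 10 m of range, so adj = error_cm / (dist_m / 10) = 2 / (215/10) = 0.09302 mrad

0.09302 mrad


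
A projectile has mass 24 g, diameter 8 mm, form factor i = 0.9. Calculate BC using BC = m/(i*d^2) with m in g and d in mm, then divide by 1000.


BC = m/(i*d^2*1000) = 24/(0.9 * 8^2 * 1000) = 0.0004167

0.0004167


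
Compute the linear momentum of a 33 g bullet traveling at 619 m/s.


p = m*v = 0.033*619 = 20.43 kg·m/s

20.43 kg·m/s


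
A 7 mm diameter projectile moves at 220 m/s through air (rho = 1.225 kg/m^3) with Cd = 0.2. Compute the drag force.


A = pi*(d/2)^2 = pi*(7/2000)^2 = 3.84845e-05 m^2
Fd = 0.5*Cd*rho*A*v^2 = 0.5*0.2*1.225*3.84845e-05*220^2 = 0.2282 N

0.2282 N


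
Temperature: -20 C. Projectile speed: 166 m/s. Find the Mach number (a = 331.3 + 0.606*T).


a = 331.3 + 0.606*(-20) = 319.18 m/s
M = v/a = 166/319.18 = 0.5201

0.5201


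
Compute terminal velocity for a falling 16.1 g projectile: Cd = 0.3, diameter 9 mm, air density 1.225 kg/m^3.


A = pi*(d/2)^2 = pi*(9/2000)^2 = 6.36173e-05 m^2
vt = sqrt(2mg/(Cd*rho*A)) = sqrt(2*0.0161*9.81/(0.3 * 1.225 * 6.36173e-05)) = 116.2 m/s

116.2 m/s


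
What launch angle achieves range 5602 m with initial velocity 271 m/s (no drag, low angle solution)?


sin(2*theta) = R*g/v0^2 = 5602*9.81/271^2 = 0.748296, theta = arcsin(0.748296)/2 = 24.22°

24.22 degrees


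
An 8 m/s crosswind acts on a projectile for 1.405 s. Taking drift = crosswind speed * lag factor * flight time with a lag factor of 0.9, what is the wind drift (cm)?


drift = v_wind * lag * t = 8 * 0.9 * 1.405 = 10.116 m ≈ 1012 cm

1012 cm


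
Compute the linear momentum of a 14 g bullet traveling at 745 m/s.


p = m*v = 0.014*745 = 10.43 kg·m/s

10.43 kg·m/s


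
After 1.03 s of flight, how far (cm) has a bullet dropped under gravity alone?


drop = 0.5*g*t^2 = 0.5*9.81*1.03^2 = 5.20371 m ≈ 520.4 cm

520.4 cm


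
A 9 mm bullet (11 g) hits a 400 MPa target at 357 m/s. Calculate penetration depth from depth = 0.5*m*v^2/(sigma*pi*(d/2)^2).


A = pi*(d/2)^2 = pi*(9/2)^2 = 63.6173 mm^2
E = 0.5*m*v^2 = 0.5*0.011*357^2 = 700.969 J
depth = E/(sigma*A) = 700.969 J / (400 MPa * 63.6173 mm^2) = 700.969/(400 * 63.6173) m = 0.0275464 m ≈ 27.55 mm

27.55 mm


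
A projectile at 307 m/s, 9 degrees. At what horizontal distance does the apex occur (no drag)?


R = v0^2*sin(2*theta)/g = 307^2*sin(2*9°)/9.81 = 2968.86 m
apex_dist = R/2 = 2968.86/2 = 1484 m

1484 m


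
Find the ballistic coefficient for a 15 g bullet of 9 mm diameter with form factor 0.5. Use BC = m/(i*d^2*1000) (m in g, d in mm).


BC = m/(i*d^2*1000) = 15/(0.5 * 9^2 * 1000) = 0.0003704

0.0003704


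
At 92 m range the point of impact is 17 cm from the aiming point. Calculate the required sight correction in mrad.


1 mrad subtends 1 cm per 10 m of range, so adj = error_cm / (dist_m / 10) = 17 / (92/10) = 1.848 mrad

1.848 mrad


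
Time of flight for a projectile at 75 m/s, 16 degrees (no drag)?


T = 2*v0*sin(theta)/g = 2*75*sin(16°)/9.81 = 4.215 s

4.215 s


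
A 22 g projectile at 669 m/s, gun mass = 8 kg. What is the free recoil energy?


v_r = m_p*v_p/m_gun = 0.022*669/8 = 1.83975 m/s, E_r = 0.5*m_gun*v_r^2 = 0.5*8*1.83975^2 = 13.54 J

13.54 J


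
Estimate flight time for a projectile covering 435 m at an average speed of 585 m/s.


t = d/v = 435/585 = 0.7436 s

0.7436 s


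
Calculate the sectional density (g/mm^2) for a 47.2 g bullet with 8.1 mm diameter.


SD = m/d^2 = 47.2/8.1^2 = 0.7194 g/mm^2

0.7194 g/mm^2


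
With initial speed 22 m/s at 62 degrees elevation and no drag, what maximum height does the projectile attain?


H = (v0*sin(theta))^2 / (2g) = (22*sin(62°))^2 / (2*9.81) = 19.23 m

19.23 m


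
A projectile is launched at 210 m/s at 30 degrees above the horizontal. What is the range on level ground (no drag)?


R = v0^2 * sin(2*theta) / g = 210^2 * sin(2*30°) / 9.81 = 3893 m

3893 m


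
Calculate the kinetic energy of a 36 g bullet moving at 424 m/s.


E = 0.5*m*v^2 = 0.5*0.036*424^2 = 3236 J

3236 J


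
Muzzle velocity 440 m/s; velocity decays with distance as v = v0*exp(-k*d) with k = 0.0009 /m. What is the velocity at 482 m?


v = v0*exp(-k*d) = 440*exp(-0.0009*482) = 285.1 m/s

285.1 m/s


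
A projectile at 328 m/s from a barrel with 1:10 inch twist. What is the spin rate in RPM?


twist_m = 10*0.0254 = 0.254 m
spin = v/twist = 328/0.254 = 1291.339 rev/s
RPM = spin*60 = 1291.339*60 ≈ 77480 RPM

77480 RPM


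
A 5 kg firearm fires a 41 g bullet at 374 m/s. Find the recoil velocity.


v_recoil = m_p * v_p / m_gun = 0.041 * 374 / 5 = 3.067 m/s

3.067 m/s


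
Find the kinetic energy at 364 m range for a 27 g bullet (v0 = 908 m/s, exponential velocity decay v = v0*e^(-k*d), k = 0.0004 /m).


v = v0*exp(-k*d) = 908*exp(-0.0004*364) = 784.969 m/s
E = 0.5*m*v^2 = 0.5*0.027*784.969^2 = 8318 J

8318 J


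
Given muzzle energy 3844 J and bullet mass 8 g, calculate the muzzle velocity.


v = sqrt(2*E/m) = sqrt(2*3844/0.008) = 980.3 m/s

980.3 m/s


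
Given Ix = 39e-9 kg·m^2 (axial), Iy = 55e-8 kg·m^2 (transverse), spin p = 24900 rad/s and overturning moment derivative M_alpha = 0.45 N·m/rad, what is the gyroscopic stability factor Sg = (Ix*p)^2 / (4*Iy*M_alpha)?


Sg = Ix^2 * p^2 / (4 * Iy * M_alpha) = (39e-9)^2 * 24900^2 / (4 * 55e-8 * 0.45) = 0.9526

0.9526


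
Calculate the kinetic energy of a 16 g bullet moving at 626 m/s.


E = 0.5*m*v^2 = 0.5*0.016*626^2 = 3135 J

3135 J


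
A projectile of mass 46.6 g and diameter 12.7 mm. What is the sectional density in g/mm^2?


SD = m/d^2 = 46.6/12.7^2 = 0.2889 g/mm^2

0.2889 g/mm^2


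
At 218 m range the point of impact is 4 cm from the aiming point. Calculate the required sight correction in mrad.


1 mrad subtends 1 cm per 10 m of range, so adj = error_cm / (dist_m / 10) = 4 / (218/10) = 0.1835 mrad

0.1835 mrad


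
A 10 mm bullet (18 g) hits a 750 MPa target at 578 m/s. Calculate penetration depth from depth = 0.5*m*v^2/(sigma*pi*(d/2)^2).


A = pi*(d/2)^2 = pi*(10/2)^2 = 78.5398 mm^2
E = 0.5*m*v^2 = 0.5*0.018*578^2 = 3006.76 J
depth = E/(sigma*A) = 3006.76 J / (750 MPa * 78.5398 mm^2) = 3006.76/(750 * 78.5398) m = 0.0510443 m ≈ 51.04 mm

51.04 mm


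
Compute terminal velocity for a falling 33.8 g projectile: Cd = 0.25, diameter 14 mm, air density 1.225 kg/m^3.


A = pi*(d/2)^2 = pi*(14/2000)^2 = 1.53938e-04 m^2
vt = sqrt(2mg/(Cd*rho*A)) = sqrt(2*0.0338*9.81/(0.25 * 1.225 * 1.53938e-04)) = 118.6 m/s

118.6 m/s


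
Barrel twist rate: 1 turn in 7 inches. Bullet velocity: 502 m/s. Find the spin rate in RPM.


twist_m = 7*0.0254 = 0.1778 m
spin = v/twist = 502/0.1778 = 2823.397 rev/s
RPM = spin*60 = 2823.397*60 ≈ 169404 RPM

169404 RPM


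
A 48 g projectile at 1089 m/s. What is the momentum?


p = m*v = 0.048*1089 = 52.27 kg·m/s

52.27 kg·m/s


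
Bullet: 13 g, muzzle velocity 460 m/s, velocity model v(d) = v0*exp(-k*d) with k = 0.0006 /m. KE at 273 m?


v = v0*exp(-k*d) = 460*exp(-0.0006*273) = 390.499 m/s
E = 0.5*m*v^2 = 0.5*0.013*390.499^2 = 991.2 J

991.2 J


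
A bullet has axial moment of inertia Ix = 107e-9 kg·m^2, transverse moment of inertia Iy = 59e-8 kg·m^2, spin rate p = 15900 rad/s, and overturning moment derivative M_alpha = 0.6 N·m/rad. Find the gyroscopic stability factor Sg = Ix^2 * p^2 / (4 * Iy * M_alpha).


Sg = Ix^2 * p^2 / (4 * Iy * M_alpha) = (107e-9)^2 * 15900^2 / (4 * 59e-8 * 0.6) = 2.044

2.044


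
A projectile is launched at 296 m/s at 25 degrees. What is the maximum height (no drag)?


H = (v0*sin(theta))^2 / (2g) = (296*sin(25°))^2 / (2*9.81) = 797.6 m

797.6 m


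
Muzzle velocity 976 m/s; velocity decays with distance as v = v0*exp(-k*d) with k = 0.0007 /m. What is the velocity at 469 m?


v = v0*exp(-k*d) = 976*exp(-0.0007*469) = 702.9 m/s

702.9 m/s


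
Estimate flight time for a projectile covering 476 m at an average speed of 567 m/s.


t = d/v = 476/567 = 0.8395 s

0.8395 s


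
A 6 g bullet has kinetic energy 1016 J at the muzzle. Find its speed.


v = sqrt(2*E/m) = sqrt(2*1016/0.006) = 582 m/s

582 m/s


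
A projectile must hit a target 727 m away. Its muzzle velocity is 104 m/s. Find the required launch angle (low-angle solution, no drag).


sin(2*theta) = R*g/v0^2 = 727*9.81/104^2 = 0.659381, theta = arcsin(0.659381)/2 = 20.63°

20.63 degrees


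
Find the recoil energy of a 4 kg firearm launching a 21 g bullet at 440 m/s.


v_r = m_p*v_p/m_gun = 0.021*440/4 = 2.31 m/s, E_r = 0.5*m_gun*v_r^2 = 0.5*4*2.31^2 = 10.67 J

10.67 J


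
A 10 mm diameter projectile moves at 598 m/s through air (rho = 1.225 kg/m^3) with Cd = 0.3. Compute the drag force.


A = pi*(d/2)^2 = pi*(10/2000)^2 = 7.85398e-05 m^2
Fd = 0.5*Cd*rho*A*v^2 = 0.5*0.3*1.225*7.85398e-05*598^2 = 5.161 N

5.161 N


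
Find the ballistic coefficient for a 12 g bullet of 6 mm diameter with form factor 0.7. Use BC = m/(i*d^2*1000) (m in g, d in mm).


BC = m/(i*d^2*1000) = 12/(0.7 * 6^2 * 1000) = 0.0004762

0.0004762


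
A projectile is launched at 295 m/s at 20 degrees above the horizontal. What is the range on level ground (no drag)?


R = v0^2 * sin(2*theta) / g = 295^2 * sin(2*20°) / 9.81 = 5702 m

5702 m


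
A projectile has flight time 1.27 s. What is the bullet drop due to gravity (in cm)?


drop = 0.5*g*t^2 = 0.5*9.81*1.27^2 = 7.91127 m ≈ 791.1 cm

791.1 cm


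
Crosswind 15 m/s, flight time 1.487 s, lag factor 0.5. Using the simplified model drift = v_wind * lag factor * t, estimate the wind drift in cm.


drift = v_wind * lag * t = 15 * 0.5 * 1.487 = 11.1525 m ≈ 1115 cm

1115 cm


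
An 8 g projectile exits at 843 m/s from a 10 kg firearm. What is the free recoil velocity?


v_recoil = m_p * v_p / m_gun = 0.008 * 843 / 10 = 0.6744 m/s

0.6744 m/s


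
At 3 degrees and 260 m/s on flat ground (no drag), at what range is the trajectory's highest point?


R = v0^2*sin(2*theta)/g = 260^2*sin(2*3°)/9.81 = 720.298 m
apex_dist = R/2 = 720.298/2 = 360.1 m

360.1 m


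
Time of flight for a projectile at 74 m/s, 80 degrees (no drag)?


T = 2*v0*sin(theta)/g = 2*74*sin(80°)/9.81 = 14.86 s

14.86 s


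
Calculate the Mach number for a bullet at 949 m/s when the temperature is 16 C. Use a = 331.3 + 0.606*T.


a = 331.3 + 0.606*(16) = 340.996 m/s
M = v/a = 949/340.996 = 2.783

2.783


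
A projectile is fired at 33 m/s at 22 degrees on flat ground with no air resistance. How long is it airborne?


T = 2*v0*sin(theta)/g = 2*33*sin(22°)/9.81 = 2.52 s

2.52 s


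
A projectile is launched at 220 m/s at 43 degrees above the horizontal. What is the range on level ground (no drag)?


R = v0^2 * sin(2*theta) / g = 220^2 * sin(2*43°) / 9.81 = 4922 m

4922 m


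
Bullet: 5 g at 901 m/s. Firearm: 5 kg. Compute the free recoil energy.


v_r = m_p*v_p/m_gun = 0.005*901/5 = 0.901 m/s, E_r = 0.5*m_gun*v_r^2 = 0.5*5*0.901^2 = 2.03 J

2.03 J


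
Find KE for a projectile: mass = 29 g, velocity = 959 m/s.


E = 0.5*m*v^2 = 0.5*0.029*959^2 = 13335 J

13335 J


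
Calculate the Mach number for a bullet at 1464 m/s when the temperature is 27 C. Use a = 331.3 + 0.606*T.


a = 331.3 + 0.606*(27) = 347.662 m/s
M = v/a = 1464/347.662 = 4.211

4.211


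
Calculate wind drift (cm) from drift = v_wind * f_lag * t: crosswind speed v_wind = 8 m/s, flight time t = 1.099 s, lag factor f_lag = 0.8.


drift = v_wind * lag * t = 8 * 0.8 * 1.099 = 7.0336 m ≈ 703.4 cm

703.4 cm


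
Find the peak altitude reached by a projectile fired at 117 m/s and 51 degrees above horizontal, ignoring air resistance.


H = (v0*sin(theta))^2 / (2g) = (117*sin(51°))^2 / (2*9.81) = 421.4 m

421.4 m


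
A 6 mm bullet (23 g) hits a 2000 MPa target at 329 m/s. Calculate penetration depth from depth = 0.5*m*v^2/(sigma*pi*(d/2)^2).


A = pi*(d/2)^2 = pi*(6/2)^2 = 28.2743 mm^2
E = 0.5*m*v^2 = 0.5*0.023*329^2 = 1244.77 J
depth = E/(sigma*A) = 1244.77 J / (2000 MPa * 28.2743 mm^2) = 1244.77/(2000 * 28.2743) m = 0.0220124 m ≈ 22.01 mm

22.01 mm


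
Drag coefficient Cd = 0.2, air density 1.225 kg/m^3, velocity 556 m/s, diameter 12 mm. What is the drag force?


A = pi*(d/2)^2 = pi*(12/2000)^2 = 1.13097e-04 m^2
Fd = 0.5*Cd*rho*A*v^2 = 0.5*0.2*1.225*1.13097e-04*556^2 = 4.283 N

4.283 N


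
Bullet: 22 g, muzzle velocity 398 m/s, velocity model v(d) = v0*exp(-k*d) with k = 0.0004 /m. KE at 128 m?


v = v0*exp(-k*d) = 398*exp(-0.0004*128) = 378.135 m/s
E = 0.5*m*v^2 = 0.5*0.022*378.135^2 = 1573 J

1573 J


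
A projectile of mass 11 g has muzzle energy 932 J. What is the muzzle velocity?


v = sqrt(2*E/m) = sqrt(2*932/0.011) = 411.6 m/s

411.6 m/s


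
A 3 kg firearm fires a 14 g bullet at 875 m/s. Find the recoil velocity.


v_recoil = m_p * v_p / m_gun = 0.014 * 875 / 3 = 4.083 m/s

4.083 m/s


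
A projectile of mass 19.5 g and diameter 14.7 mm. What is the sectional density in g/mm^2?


SD = m/d^2 = 19.5/14.7^2 = 0.09024 g/mm^2

0.09024 g/mm^2


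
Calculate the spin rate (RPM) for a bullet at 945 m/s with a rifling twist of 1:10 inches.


twist_m = 10*0.0254 = 0.254 m
spin = v/twist = 945/0.254 = 3720.472 rev/s
RPM = spin*60 = 3720.472*60 ≈ 223228 RPM

223228 RPM


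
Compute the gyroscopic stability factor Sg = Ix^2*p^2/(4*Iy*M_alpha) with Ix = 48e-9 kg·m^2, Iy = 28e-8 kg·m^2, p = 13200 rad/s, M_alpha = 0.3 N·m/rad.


Sg = Ix^2 * p^2 / (4 * Iy * M_alpha) = (48e-9)^2 * 13200^2 / (4 * 28e-8 * 0.3) = 1.195

1.195


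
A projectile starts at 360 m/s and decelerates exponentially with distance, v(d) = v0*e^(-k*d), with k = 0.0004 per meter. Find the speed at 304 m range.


v = v0*exp(-k*d) = 360*exp(-0.0004*304) = 318.8 m/s

318.8 m/s


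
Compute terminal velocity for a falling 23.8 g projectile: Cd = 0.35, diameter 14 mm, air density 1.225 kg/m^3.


A = pi*(d/2)^2 = pi*(14/2000)^2 = 1.53938e-04 m^2
vt = sqrt(2mg/(Cd*rho*A)) = sqrt(2*0.0238*9.81/(0.35 * 1.225 * 1.53938e-04)) = 84.11 m/s

84.11 m/s


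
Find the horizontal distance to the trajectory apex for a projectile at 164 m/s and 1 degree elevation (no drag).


R = v0^2*sin(2*theta)/g = 164^2*sin(2*1°)/9.81 = 95.6837 m
apex_dist = R/2 = 95.6837/2 = 47.84 m

47.84 m


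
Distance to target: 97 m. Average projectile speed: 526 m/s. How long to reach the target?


t = d/v = 97/526 = 0.1844 s

0.1844 s


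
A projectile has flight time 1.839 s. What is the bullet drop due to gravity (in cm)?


drop = 0.5*g*t^2 = 0.5*9.81*1.839^2 = 16.5883 m ≈ 1659 cm

1659 cm


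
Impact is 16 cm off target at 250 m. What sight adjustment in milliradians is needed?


1 mrad subtends 1 cm per 10 m of range, so adj = error_cm / (dist_m / 10) = 16 / (250/10) = 0.64 mrad

0.64 mrad


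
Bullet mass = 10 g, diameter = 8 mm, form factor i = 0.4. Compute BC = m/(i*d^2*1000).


BC = m/(i*d^2*1000) = 10/(0.4 * 8^2 * 1000) = 0.0003906

0.0003906


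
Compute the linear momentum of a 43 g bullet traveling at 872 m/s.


p = m*v = 0.043*872 = 37.5 kg·m/s

37.5 kg·m/s


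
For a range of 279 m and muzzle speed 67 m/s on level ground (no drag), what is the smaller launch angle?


sin(2*theta) = R*g/v0^2 = 279*9.81/67^2 = 0.60971, theta = arcsin(0.60971)/2 = 18.78°

18.78 degrees
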